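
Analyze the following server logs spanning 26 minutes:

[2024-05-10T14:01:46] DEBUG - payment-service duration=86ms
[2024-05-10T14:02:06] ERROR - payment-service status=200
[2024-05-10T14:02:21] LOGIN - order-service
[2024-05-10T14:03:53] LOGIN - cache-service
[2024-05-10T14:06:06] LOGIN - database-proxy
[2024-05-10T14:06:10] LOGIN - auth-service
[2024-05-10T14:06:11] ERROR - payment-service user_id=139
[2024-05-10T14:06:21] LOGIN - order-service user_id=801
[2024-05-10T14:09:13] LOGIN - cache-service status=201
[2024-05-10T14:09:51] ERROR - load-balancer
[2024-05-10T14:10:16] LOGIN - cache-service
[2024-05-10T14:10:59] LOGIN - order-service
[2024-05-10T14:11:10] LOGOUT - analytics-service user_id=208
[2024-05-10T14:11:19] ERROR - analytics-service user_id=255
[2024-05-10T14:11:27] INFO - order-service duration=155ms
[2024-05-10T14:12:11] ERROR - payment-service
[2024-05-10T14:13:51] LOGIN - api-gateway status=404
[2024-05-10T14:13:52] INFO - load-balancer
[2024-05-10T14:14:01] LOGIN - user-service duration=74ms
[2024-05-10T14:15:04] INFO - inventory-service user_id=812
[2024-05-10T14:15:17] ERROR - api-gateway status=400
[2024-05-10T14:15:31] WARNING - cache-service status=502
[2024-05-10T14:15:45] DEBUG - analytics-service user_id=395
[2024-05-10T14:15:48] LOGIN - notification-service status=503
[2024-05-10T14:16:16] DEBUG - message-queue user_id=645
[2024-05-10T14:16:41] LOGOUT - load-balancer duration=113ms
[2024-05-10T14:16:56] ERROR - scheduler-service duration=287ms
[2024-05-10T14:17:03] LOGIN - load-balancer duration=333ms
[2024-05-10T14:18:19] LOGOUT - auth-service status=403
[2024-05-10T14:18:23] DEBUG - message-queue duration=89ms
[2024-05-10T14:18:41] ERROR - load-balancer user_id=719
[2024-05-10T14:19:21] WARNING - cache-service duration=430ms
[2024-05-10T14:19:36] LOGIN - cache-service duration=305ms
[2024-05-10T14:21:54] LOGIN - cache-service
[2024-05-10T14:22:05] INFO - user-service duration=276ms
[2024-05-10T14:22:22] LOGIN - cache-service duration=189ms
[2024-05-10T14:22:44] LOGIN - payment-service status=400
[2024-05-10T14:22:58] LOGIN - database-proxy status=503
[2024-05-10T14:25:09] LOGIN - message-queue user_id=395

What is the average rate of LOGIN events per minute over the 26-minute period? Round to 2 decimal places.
0.69

To calculate the rate:

1. Count total LOGIN events: 18
2. Total time period: 26 minutes
3. Rate = 18 / 26 = 0.69 events per minute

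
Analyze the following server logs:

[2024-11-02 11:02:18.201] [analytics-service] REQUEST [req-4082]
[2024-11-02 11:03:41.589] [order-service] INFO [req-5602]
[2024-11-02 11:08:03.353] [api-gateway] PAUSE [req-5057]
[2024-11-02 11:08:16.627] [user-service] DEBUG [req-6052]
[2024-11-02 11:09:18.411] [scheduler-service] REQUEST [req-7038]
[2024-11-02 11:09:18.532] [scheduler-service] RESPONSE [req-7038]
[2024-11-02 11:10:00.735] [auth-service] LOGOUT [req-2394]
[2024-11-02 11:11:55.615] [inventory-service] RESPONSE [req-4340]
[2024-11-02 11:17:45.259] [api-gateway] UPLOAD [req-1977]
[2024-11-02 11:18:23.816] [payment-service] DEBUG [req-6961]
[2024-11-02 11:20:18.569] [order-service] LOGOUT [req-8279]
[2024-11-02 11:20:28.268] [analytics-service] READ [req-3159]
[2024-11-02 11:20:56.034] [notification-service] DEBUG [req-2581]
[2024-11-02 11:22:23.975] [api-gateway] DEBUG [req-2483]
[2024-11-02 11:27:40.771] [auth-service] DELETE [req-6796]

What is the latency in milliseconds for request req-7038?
121

To calculate latency:

1. Find REQUEST with id req-7038: 2024-11-02 11:09:18.411
2. Find RESPONSE with id req-7038: 2024-11-02 11:09:18.532
3. Latency: 2024-11-02 11:09:18.532 - 2024-11-02 11:09:18.411 = 121ms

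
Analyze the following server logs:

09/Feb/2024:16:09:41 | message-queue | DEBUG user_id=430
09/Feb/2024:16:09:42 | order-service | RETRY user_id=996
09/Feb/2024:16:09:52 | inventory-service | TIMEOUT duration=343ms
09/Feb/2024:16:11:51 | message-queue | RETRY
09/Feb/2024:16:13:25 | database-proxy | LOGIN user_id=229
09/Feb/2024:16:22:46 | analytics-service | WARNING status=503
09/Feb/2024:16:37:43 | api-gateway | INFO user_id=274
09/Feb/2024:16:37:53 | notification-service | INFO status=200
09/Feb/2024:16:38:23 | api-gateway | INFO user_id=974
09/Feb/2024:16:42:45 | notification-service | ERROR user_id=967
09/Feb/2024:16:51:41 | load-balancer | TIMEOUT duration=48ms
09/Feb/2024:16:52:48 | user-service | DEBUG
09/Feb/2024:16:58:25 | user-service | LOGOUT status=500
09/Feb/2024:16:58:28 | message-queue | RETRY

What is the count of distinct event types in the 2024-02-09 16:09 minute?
3

To count unique event types:

1. Filter events in the minute starting at 2024-02-09 16:09
2. Extract event types from matching entries
3. Count unique types: 3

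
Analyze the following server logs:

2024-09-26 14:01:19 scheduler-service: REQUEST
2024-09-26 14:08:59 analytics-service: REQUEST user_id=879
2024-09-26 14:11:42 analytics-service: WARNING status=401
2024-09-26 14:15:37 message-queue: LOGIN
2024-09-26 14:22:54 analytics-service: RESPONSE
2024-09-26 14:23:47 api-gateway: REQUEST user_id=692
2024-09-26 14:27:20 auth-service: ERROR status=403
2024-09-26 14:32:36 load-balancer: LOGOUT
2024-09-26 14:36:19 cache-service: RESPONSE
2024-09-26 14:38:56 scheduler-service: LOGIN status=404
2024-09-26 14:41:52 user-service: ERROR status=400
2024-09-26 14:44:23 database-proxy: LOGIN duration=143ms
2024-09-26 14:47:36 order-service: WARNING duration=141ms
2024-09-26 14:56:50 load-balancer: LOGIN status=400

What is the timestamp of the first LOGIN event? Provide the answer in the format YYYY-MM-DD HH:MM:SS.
2024-09-26 14:15:37

To find the first event:

1. Filter for all LOGIN events
2. Sort by timestamp
3. Select the first one
4. Timestamp: 2024-09-26 14:15:37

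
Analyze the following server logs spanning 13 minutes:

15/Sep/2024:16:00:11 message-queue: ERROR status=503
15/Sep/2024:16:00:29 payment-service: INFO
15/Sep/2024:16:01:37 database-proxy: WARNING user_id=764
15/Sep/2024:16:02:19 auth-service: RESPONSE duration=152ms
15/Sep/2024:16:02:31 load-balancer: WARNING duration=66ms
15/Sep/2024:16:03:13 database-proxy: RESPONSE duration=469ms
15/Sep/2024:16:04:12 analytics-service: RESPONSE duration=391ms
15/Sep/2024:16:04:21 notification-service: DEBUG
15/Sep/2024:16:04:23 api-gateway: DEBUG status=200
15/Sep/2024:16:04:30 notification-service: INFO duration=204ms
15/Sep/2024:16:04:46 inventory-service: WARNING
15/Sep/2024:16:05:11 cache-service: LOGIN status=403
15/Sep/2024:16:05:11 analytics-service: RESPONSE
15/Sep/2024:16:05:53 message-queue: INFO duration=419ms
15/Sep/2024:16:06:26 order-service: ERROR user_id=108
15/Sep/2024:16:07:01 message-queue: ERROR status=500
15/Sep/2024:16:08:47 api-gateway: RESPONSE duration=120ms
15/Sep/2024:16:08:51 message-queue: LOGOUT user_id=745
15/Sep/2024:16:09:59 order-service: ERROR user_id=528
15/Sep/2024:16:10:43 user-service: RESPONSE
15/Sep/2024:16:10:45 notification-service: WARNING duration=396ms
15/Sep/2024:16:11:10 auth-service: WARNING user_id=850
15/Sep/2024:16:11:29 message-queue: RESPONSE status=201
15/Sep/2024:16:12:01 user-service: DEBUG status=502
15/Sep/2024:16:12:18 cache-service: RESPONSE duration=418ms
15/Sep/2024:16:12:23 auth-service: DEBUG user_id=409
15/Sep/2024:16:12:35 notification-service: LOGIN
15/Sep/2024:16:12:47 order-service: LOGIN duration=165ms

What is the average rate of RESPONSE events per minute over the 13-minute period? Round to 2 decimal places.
0.62

To calculate the rate:

1. Count total RESPONSE events: 8
2. Total time period: 13 minutes
3. Rate = 8 / 13 = 0.62 events per minute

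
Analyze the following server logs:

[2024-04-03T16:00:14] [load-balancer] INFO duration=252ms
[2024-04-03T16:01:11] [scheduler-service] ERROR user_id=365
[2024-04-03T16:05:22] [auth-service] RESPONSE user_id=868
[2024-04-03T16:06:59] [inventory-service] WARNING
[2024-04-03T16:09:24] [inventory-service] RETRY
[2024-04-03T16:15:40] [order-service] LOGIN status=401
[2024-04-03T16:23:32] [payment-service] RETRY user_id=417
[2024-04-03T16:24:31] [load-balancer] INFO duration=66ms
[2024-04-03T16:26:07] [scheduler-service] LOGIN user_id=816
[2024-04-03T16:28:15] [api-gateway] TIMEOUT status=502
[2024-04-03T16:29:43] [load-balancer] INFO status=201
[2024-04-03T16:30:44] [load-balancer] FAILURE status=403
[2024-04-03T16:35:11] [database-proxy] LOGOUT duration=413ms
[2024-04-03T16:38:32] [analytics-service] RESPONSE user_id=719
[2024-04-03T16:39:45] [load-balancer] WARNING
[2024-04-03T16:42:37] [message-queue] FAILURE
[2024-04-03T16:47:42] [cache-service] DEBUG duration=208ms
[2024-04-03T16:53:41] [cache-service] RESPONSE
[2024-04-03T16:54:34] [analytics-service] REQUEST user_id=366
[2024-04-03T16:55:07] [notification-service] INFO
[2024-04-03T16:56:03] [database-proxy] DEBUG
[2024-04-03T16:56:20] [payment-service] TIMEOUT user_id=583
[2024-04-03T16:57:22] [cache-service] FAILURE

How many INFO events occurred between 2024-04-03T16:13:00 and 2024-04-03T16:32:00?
2

To count events in the time window:

1. Window boundaries: 2024-04-03T16:13:00 to 2024-04-03T16:32:00
2. Filter for INFO events within this window
3. Count matching events: 2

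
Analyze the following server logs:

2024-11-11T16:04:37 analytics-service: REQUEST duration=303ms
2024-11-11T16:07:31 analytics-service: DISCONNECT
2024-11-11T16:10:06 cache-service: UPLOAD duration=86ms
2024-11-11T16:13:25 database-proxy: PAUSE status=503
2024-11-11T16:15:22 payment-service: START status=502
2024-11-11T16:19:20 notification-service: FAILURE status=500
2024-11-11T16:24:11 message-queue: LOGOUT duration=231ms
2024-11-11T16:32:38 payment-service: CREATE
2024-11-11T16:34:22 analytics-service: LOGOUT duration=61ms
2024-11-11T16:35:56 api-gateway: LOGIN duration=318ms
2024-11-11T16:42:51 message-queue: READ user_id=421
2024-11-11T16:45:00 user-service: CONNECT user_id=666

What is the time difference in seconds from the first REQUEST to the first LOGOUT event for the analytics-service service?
1785

To find the time between events:

1. Locate the first REQUEST event for analytics-service: 2024-11-11T16:04:37
2. Locate the first LOGOUT event for analytics-service: 2024-11-11T16:34:22
3. Calculate the difference: 2024-11-11T16:34:22 - 2024-11-11T16:04:37 = 1785 seconds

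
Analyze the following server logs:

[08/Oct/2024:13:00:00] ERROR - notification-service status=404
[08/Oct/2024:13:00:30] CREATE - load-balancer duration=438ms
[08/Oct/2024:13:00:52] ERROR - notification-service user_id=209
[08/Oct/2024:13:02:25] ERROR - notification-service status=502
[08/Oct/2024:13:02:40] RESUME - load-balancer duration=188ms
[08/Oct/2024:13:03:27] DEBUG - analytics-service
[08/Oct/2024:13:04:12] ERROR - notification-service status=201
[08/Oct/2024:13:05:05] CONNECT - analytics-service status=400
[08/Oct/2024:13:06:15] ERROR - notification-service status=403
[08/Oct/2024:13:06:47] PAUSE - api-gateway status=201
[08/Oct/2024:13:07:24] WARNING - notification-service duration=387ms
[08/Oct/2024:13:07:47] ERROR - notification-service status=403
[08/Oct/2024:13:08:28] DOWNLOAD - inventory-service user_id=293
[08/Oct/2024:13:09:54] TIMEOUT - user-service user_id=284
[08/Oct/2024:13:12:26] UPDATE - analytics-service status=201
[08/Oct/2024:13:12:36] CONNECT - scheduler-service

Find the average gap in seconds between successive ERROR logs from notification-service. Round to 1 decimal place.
93.4

To calculate average interval:

1. Find all ERROR events for notification-service in order
2. Calculate time gaps between consecutive events
3. Compute mean of gaps: 467 / 5 = 93.4 seconds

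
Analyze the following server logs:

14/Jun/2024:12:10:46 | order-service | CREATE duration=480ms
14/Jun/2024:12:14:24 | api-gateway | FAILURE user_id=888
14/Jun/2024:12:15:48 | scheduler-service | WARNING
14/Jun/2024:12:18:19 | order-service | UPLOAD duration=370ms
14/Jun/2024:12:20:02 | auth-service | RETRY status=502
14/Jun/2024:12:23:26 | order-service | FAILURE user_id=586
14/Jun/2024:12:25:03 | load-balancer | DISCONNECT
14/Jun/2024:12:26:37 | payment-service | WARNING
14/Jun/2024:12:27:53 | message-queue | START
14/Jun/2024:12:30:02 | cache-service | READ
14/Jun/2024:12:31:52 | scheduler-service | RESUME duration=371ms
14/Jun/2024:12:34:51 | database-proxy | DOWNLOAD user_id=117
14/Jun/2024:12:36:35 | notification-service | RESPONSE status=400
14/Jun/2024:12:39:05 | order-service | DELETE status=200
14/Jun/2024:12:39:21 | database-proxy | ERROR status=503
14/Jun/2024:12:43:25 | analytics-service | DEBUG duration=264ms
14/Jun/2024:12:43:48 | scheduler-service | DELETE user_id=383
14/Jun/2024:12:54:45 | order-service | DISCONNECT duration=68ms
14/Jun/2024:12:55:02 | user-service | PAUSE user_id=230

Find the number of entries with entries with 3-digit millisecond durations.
4

To find matching entries:

1. Pattern to match: entries with 3-digit millisecond durations
2. Scan each log entry for the pattern
3. Count matches: 4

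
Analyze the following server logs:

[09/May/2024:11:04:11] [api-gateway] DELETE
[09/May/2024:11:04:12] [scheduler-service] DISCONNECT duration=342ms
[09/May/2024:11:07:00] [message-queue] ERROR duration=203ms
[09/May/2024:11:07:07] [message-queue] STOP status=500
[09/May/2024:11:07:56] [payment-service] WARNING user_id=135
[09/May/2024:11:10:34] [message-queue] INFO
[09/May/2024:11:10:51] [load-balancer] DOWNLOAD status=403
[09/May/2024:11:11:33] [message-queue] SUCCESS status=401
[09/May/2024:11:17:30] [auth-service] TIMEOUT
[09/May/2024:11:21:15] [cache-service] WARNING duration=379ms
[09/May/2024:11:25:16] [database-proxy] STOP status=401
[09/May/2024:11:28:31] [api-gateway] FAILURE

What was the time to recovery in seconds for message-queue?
273

To calculate recovery time:

1. Find ERROR event for message-queue: 09/May/2024:11:07:00
2. Find next SUCCESS event for message-queue: 09/May/2024:11:11:33
3. Recovery time: 09/May/2024:11:11:33 - 09/May/2024:11:07:00 = 273 seconds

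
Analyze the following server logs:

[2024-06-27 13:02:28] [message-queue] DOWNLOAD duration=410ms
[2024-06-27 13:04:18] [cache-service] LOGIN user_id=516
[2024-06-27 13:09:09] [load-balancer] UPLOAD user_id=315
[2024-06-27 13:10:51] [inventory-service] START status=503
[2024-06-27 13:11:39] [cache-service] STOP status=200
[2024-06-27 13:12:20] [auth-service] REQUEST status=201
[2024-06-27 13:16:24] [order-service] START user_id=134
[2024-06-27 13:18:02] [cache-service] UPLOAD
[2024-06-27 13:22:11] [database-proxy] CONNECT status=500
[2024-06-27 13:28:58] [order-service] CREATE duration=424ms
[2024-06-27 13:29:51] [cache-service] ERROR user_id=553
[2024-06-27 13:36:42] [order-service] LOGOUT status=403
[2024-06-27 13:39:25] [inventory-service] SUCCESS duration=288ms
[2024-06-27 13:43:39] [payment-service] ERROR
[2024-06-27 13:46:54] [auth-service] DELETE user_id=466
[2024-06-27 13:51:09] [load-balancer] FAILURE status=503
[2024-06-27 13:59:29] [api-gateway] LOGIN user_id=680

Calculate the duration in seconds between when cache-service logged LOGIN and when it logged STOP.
441

To find the time between events:

1. Locate the first LOGIN event for cache-service: 2024-06-27 13:04:18
2. Locate the first STOP event for cache-service: 2024-06-27 13:11:39
3. Calculate the difference: 2024-06-27 13:11:39 - 2024-06-27 13:04:18 = 441 seconds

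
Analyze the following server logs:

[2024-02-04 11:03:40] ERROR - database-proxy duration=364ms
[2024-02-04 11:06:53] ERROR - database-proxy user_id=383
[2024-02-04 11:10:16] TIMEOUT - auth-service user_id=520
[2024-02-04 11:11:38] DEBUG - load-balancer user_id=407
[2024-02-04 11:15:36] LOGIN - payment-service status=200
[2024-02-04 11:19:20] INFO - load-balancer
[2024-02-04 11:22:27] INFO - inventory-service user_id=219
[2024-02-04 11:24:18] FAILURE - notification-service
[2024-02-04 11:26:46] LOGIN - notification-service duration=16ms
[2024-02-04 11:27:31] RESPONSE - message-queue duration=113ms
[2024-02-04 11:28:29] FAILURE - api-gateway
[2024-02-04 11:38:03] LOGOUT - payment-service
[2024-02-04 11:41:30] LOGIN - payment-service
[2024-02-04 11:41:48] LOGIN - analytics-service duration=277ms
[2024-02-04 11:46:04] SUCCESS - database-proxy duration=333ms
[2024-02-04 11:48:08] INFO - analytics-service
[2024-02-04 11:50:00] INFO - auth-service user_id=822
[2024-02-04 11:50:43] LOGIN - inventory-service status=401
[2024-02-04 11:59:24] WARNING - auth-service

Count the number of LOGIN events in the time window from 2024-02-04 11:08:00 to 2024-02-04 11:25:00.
1

To count events in the time window:

1. Window boundaries: 2024-02-04 11:08:00 to 2024-02-04 11:25:00
2. Filter for LOGIN events within this window
3. Count matching events: 1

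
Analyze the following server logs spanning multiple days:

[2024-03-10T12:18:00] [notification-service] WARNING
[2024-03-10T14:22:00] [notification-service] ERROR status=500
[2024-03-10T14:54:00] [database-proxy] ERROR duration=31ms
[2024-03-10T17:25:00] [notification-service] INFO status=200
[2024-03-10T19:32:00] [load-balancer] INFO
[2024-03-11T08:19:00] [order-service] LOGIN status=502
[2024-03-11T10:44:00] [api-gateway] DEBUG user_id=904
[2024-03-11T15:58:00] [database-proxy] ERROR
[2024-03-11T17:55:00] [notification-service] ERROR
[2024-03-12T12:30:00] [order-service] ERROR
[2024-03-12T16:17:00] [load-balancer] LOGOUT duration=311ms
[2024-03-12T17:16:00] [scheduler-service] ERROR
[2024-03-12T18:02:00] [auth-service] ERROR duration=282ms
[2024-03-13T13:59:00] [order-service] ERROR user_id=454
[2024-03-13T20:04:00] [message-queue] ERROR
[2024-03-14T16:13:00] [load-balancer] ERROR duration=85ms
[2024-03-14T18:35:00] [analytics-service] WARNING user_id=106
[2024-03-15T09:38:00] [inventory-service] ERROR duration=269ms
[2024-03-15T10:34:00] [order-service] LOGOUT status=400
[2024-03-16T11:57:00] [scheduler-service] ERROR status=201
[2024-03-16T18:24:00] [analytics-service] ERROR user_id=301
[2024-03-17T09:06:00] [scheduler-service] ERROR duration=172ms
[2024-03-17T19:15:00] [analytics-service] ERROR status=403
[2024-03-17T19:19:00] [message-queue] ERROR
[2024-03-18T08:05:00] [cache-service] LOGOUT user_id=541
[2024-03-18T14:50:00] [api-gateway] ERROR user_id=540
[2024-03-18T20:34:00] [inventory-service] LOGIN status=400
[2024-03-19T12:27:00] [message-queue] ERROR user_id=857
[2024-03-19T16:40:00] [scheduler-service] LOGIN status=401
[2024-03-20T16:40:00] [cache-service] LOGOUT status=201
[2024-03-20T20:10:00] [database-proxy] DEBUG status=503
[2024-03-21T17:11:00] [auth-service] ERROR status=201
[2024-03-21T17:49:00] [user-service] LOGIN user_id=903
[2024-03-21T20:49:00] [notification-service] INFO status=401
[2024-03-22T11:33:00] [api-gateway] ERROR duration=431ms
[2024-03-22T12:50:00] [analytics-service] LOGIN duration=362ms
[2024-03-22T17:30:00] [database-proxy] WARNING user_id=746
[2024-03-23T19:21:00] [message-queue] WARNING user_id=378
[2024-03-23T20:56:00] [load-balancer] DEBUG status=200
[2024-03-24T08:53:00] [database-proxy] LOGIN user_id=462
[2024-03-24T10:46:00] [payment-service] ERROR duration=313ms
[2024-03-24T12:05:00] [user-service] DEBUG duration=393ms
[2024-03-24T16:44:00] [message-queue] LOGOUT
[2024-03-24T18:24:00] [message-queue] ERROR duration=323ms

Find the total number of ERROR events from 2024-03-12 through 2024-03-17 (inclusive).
12

To filter by date range:

1. Date range: 2024-03-12 through 2024-03-17, both dates inclusive
2. Filter for ERROR events whose date falls in this range
3. Count matching events: 12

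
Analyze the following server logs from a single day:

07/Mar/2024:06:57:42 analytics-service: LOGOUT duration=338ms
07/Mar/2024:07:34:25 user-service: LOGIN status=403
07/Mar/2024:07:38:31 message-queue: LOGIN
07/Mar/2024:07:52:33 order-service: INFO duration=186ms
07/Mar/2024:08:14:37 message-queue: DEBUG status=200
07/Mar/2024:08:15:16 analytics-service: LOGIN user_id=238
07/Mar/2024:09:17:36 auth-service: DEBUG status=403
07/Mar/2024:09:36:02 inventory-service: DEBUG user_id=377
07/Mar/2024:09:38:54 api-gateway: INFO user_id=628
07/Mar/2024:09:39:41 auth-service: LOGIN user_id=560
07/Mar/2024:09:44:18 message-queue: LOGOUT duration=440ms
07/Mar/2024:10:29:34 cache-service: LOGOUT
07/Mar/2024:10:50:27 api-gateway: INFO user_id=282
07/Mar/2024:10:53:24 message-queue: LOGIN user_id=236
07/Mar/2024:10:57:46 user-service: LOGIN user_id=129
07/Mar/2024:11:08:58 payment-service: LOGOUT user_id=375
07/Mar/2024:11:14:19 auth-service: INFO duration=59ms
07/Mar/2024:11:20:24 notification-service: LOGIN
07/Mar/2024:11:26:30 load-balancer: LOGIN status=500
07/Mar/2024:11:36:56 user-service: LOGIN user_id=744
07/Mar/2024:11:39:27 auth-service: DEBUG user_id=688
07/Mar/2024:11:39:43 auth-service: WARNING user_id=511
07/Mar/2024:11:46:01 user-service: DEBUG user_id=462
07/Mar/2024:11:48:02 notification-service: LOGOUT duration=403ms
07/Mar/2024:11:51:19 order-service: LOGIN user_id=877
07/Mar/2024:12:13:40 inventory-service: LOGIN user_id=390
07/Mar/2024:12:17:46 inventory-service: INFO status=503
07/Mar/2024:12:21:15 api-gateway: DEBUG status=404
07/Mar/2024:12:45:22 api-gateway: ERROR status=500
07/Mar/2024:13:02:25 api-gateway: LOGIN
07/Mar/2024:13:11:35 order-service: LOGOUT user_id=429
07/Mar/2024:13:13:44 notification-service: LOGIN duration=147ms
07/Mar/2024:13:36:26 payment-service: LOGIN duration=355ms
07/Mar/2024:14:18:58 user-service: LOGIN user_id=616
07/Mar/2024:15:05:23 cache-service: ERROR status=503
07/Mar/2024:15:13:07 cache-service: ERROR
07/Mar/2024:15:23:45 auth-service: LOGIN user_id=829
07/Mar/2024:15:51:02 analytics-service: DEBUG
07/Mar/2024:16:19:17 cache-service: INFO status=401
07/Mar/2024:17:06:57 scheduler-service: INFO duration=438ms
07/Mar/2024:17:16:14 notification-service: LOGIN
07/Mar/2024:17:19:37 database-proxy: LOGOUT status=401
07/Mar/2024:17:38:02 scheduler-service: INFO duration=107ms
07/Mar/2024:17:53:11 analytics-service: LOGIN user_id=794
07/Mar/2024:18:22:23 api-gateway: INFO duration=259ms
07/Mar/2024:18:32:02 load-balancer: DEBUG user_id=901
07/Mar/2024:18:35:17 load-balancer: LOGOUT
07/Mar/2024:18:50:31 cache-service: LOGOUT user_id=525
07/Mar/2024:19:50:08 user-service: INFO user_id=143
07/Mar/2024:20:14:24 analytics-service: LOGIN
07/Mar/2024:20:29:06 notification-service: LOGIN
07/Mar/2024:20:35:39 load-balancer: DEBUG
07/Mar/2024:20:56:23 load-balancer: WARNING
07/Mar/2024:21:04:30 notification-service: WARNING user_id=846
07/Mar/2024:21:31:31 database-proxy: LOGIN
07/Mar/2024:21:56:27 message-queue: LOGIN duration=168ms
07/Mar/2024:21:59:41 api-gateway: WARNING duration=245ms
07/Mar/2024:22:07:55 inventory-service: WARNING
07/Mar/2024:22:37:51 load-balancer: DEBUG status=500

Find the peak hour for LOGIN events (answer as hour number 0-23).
11

To find the peak hour:

1. Group all LOGIN events by hour
2. Count events in each hour
3. Find hour with maximum count
4. Peak hour: 11 (with 4 events)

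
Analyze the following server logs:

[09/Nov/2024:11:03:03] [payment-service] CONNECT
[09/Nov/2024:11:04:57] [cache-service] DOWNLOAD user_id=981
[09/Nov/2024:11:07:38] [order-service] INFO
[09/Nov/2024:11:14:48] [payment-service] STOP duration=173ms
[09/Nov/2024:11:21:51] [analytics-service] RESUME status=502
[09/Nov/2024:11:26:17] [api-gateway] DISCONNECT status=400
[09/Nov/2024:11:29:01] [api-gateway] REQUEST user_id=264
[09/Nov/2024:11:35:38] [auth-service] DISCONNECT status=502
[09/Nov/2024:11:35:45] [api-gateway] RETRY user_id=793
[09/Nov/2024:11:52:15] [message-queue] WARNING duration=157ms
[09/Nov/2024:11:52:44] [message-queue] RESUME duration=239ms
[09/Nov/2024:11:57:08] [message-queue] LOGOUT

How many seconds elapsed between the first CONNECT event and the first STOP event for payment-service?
705

To find the time between events:

1. Locate the first CONNECT event for payment-service: 09/Nov/2024:11:03:03
2. Locate the first STOP event for payment-service: 09/Nov/2024:11:14:48
3. Calculate the difference: 09/Nov/2024:11:14:48 - 09/Nov/2024:11:03:03 = 705 seconds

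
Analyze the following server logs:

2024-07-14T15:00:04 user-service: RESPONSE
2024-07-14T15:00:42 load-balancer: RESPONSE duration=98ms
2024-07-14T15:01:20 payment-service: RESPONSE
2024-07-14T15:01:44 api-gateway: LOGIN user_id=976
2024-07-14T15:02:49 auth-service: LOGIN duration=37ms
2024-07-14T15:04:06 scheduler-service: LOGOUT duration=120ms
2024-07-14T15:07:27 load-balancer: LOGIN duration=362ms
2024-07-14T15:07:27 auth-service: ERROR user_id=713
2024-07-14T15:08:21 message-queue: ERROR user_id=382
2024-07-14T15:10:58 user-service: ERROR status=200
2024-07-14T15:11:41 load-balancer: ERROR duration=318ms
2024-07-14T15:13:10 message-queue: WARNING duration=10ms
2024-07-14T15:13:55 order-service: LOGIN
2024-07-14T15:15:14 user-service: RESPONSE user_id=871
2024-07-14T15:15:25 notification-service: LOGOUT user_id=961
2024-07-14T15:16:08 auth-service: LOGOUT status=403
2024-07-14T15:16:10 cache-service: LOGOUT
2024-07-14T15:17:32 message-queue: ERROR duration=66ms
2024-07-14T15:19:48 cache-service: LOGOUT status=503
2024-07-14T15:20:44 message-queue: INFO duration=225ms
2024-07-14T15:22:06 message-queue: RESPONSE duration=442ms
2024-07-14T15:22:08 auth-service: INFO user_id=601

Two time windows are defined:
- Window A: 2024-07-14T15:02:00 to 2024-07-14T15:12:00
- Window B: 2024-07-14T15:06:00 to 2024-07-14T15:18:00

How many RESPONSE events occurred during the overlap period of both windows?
0

To find overlap events:

1. Window A: 2024-07-14T15:02:00 to 2024-07-14T15:12:00
2. Window B: 2024-07-14T15:06:00 to 2024-07-14T15:18:00
3. Overlap period: 2024-07-14T15:06:00 to 2024-07-14T15:12:00
4. Count RESPONSE events in overlap: 0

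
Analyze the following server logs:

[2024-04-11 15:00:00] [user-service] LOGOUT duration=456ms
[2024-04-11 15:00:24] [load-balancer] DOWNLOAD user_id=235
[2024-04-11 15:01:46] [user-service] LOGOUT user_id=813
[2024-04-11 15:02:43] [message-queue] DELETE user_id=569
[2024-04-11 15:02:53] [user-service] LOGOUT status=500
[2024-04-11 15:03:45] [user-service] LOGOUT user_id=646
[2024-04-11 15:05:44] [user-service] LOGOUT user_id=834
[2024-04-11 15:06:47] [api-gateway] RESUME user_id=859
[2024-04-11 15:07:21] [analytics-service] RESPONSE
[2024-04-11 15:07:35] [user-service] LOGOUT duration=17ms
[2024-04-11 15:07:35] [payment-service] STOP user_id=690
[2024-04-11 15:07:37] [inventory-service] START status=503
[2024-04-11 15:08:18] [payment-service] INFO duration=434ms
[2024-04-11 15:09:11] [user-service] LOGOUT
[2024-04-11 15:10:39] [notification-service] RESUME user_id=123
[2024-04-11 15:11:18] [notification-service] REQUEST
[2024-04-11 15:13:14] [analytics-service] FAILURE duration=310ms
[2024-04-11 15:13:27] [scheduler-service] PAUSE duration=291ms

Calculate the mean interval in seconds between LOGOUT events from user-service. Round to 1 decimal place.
91.8

To calculate average interval:

1. Find all LOGOUT events for user-service in order
2. Calculate time gaps between consecutive events
3. Compute mean of gaps: 551 / 6 = 91.8 seconds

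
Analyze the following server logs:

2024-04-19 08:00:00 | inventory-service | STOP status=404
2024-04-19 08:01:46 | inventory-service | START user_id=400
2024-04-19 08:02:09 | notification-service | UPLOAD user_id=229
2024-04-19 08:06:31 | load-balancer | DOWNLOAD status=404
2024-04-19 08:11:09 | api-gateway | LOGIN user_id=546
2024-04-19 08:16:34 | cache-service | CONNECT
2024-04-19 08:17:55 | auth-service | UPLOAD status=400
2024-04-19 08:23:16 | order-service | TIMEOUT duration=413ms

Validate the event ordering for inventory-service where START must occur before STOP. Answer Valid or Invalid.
Invalid

To validate ordering:

1. Required order: START → STOP
2. Rule: START must occur before STOP
3. Check actual order of events for inventory-service
4. Result: Invalid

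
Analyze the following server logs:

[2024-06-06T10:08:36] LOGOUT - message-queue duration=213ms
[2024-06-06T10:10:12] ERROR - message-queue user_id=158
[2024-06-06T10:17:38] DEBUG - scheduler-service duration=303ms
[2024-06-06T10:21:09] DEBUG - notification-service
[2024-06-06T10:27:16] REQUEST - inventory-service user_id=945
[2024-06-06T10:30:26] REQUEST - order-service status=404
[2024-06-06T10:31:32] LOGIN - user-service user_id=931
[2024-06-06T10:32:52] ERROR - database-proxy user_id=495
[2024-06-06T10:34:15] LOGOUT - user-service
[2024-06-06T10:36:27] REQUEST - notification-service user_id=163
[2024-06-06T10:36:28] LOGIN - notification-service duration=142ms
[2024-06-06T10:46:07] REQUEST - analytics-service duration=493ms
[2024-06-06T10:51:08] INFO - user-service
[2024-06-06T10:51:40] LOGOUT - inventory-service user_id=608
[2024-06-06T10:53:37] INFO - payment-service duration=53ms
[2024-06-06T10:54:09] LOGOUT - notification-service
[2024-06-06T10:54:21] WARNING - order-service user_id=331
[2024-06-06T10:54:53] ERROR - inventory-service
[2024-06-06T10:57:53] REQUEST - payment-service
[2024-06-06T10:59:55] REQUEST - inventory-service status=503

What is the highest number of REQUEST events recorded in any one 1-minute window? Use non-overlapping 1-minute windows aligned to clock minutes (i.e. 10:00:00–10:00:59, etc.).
1

To find the burst window:

1. Divide the log period into non-overlapping 1-minute windows starting at 10:00
2. Count REQUEST events in each window
3. Find the window with maximum count
4. Maximum events in a window: 1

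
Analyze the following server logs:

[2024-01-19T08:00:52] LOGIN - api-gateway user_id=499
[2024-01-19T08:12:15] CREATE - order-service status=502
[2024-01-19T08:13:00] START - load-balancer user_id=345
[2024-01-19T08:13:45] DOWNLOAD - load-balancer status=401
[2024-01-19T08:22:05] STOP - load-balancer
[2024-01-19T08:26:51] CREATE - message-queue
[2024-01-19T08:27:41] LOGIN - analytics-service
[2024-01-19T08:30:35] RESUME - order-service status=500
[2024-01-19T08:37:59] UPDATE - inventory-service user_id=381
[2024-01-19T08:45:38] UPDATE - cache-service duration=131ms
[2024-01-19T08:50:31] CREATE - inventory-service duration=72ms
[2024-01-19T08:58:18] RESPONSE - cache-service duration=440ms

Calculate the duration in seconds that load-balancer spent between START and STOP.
545

To calculate state duration:

1. Find START event for load-balancer: 2024-01-19T08:13:00
2. Find STOP event for load-balancer: 2024-01-19T08:22:05
3. Calculate duration: 2024-01-19T08:22:05 - 2024-01-19T08:13:00 = 545 seconds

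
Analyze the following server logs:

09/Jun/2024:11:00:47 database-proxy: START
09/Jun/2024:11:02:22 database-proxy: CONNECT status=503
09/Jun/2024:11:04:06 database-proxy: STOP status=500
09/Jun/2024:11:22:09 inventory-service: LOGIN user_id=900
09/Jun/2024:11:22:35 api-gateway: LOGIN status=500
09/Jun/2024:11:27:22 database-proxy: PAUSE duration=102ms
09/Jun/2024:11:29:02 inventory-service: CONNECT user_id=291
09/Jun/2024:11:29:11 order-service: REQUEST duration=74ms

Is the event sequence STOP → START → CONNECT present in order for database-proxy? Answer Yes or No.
No

To verify sequence order:

1. Find all events in sequence STOP → START → CONNECT for database-proxy
2. Extract their timestamps
3. Check if timestamps are in ascending order
4. Result: No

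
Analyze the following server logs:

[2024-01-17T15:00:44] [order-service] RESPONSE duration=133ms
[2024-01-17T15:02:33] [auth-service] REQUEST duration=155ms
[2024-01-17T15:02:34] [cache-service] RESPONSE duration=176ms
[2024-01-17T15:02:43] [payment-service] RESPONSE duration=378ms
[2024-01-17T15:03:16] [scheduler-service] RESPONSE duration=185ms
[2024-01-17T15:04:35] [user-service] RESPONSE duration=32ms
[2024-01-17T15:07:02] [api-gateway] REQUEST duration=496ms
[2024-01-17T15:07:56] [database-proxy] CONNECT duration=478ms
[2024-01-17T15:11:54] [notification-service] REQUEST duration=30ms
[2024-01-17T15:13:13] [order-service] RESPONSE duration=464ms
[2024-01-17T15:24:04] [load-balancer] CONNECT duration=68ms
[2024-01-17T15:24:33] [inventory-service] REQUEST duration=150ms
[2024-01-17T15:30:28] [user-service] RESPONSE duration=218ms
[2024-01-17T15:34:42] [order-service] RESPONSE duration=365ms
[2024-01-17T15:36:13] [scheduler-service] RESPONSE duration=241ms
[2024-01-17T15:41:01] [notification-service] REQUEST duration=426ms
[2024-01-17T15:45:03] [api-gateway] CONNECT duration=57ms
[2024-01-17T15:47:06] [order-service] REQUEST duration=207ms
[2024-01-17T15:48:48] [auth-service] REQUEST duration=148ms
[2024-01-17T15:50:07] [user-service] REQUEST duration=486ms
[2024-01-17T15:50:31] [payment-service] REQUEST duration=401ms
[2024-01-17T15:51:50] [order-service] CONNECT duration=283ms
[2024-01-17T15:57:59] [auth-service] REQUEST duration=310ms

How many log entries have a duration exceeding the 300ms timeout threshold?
9

To count timeouts:

1. Threshold: 300ms
2. Extract duration from each log entry
3. Count entries where duration > 300
4. Timeout count: 9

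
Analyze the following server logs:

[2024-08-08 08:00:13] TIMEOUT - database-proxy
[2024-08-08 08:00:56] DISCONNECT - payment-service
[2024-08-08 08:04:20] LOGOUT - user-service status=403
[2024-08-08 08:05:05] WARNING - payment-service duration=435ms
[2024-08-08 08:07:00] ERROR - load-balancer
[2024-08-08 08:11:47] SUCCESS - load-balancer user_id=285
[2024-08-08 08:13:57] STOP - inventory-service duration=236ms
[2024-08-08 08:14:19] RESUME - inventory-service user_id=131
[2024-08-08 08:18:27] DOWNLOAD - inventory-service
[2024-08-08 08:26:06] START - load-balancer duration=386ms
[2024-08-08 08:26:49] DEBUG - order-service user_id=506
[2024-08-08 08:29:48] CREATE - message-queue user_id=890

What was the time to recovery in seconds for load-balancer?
287

To calculate recovery time:

1. Find ERROR event for load-balancer: 2024-08-08 08:07:00
2. Find next SUCCESS event for load-balancer: 2024-08-08 08:11:47
3. Recovery time: 2024-08-08 08:11:47 - 2024-08-08 08:07:00 = 287 seconds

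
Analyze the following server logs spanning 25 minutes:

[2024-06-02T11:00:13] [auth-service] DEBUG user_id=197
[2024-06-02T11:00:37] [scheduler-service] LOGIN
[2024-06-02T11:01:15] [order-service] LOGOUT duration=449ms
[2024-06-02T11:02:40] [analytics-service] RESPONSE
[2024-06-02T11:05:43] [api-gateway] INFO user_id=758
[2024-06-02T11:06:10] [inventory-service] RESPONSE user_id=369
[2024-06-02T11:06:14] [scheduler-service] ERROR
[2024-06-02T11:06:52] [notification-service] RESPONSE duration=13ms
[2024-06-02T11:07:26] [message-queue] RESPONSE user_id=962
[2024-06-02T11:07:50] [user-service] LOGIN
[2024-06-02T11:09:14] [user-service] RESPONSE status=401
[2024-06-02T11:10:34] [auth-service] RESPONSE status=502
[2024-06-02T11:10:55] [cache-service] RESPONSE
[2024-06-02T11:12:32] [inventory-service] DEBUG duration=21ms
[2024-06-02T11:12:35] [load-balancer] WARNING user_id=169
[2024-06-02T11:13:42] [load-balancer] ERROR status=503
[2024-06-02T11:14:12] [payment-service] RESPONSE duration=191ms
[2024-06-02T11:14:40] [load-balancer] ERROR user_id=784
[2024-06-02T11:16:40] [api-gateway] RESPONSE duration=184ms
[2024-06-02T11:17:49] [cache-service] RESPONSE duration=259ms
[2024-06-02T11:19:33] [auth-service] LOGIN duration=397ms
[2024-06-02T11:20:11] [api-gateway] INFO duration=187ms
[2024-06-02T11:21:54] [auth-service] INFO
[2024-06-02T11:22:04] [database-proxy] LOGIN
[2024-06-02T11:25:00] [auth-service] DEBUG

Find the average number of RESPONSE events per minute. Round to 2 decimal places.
0.4

To calculate the rate:

1. Count total RESPONSE events: 10
2. Total time period: 25 minutes
3. Rate = 10 / 25 = 0.4 events per minute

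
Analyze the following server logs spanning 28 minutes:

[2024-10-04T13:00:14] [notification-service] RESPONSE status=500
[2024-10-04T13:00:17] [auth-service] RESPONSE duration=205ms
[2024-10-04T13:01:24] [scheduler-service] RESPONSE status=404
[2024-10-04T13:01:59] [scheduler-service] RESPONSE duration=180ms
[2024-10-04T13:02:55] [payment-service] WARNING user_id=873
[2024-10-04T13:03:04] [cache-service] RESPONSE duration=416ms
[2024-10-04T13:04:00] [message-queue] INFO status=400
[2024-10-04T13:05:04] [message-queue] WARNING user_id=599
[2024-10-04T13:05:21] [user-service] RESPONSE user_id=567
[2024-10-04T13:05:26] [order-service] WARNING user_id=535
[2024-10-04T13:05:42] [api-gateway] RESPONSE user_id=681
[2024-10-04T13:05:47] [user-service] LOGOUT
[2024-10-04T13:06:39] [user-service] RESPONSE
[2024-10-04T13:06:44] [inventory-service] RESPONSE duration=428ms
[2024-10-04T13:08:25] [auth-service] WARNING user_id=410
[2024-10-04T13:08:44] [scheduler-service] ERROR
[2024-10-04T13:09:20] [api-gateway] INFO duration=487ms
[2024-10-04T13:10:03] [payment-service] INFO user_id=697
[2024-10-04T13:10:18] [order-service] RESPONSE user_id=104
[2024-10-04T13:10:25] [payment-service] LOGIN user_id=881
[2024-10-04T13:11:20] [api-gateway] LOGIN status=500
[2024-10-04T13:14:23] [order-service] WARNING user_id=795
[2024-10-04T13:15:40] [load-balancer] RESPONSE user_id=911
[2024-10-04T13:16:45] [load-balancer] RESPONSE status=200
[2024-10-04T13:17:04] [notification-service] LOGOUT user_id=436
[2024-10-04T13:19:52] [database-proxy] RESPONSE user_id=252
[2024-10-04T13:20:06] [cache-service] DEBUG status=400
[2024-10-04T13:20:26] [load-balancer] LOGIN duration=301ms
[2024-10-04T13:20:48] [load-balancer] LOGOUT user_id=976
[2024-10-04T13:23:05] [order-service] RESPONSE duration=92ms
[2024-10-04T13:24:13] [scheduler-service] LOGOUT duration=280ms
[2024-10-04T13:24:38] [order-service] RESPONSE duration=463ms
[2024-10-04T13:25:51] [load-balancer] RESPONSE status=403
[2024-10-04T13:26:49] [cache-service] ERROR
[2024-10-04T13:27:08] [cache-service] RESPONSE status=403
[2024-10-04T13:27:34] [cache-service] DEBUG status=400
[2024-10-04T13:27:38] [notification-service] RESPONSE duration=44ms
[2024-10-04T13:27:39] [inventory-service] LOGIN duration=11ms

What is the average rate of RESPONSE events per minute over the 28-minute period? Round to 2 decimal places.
0.64

To calculate the rate:

1. Count total RESPONSE events: 18
2. Total time period: 28 minutes
3. Rate = 18 / 28 = 0.64 events per minute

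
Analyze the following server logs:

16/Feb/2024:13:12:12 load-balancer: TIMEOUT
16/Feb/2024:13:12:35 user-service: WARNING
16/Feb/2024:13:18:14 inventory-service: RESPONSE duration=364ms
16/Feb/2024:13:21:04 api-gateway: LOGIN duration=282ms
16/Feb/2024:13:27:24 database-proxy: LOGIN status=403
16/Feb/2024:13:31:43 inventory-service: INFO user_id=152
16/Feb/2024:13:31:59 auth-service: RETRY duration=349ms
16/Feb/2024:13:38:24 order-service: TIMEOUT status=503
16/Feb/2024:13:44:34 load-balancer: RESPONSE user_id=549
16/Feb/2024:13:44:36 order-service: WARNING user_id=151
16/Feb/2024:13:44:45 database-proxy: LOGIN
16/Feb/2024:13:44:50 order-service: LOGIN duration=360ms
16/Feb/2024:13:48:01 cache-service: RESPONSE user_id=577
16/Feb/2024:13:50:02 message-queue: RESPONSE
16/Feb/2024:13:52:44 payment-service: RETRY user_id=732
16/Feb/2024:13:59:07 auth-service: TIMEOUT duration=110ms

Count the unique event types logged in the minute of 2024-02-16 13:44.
3

To count unique event types:

1. Filter events in the minute starting at 2024-02-16 13:44
2. Extract event types from matching entries
3. Count unique types: 3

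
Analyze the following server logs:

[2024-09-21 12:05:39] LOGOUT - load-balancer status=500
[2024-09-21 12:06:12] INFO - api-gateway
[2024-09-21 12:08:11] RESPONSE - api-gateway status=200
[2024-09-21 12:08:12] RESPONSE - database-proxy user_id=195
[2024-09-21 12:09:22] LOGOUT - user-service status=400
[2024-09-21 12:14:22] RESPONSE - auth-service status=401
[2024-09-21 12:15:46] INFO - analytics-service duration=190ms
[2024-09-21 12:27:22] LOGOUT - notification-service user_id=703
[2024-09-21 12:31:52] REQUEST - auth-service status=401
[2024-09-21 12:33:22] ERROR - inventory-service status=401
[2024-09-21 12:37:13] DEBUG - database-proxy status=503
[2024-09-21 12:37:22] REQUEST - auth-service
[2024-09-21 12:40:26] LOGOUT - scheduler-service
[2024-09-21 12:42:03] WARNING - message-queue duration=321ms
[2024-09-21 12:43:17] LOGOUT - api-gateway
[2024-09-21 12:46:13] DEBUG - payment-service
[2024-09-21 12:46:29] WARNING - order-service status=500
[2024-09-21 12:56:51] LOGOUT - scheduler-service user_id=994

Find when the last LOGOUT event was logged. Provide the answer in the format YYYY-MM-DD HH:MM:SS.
2024-09-21 12:56:51

To find the last event:

1. Filter for all LOGOUT events
2. Sort by timestamp
3. Select the last one
4. Timestamp: 2024-09-21 12:56:51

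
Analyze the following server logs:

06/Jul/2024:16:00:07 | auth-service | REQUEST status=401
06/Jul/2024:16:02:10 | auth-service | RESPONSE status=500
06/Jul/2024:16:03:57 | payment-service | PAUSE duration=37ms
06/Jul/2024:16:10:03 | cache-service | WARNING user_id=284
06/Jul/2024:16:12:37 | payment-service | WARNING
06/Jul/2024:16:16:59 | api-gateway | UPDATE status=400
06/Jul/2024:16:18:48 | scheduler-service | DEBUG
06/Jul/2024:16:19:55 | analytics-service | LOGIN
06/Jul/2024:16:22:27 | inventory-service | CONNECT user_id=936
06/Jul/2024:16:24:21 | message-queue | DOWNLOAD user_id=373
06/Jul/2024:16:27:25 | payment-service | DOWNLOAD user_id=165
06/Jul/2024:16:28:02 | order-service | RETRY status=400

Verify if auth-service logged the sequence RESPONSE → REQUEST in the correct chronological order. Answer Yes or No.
No

To verify sequence order:

1. Find all events in sequence RESPONSE → REQUEST for auth-service
2. Extract their timestamps
3. Check if timestamps are in ascending order
4. Result: No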